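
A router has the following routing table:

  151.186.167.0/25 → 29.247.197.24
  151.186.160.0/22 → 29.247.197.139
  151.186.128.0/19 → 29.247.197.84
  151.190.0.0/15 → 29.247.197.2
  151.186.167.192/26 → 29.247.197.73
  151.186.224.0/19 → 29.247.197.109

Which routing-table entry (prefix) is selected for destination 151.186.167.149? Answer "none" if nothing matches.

151.186.167.149 is outside every listed prefix and there is no default route.

none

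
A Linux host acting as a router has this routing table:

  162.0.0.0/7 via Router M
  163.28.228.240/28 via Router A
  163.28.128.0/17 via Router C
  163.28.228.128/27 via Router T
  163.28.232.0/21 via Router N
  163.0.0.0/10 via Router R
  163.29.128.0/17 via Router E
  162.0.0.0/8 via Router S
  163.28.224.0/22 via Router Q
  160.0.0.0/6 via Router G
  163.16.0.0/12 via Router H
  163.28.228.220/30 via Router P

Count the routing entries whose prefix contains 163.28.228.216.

5

Prefixes containing 163.28.228.216:
  160.0.0.0/6 (160.0.0.0 - 163.255.255.255)
  162.0.0.0/7 (162.0.0.0 - 163.255.255.255)
  163.0.0.0/10 (163.0.0.0 - 163.63.255.255)
  163.16.0.0/12 (163.16.0.0 - 163.31.255.255)
  163.28.128.0/17 (163.28.128.0 - 163.28.255.255)
Total matching entries: 5.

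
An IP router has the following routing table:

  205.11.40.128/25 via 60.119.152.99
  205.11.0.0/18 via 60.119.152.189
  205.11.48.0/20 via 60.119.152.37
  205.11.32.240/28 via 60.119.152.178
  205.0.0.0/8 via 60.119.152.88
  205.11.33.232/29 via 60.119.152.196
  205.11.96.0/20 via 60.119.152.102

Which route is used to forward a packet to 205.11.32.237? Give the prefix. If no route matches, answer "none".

Entries matching 205.11.32.237:
  205.0.0.0/8 (205.0.0.0 - 205.255.255.255)
  205.11.0.0/18 (205.11.0.0 - 205.11.63.255)
Most specific is 205.11.0.0/18.

205.11.0.0/18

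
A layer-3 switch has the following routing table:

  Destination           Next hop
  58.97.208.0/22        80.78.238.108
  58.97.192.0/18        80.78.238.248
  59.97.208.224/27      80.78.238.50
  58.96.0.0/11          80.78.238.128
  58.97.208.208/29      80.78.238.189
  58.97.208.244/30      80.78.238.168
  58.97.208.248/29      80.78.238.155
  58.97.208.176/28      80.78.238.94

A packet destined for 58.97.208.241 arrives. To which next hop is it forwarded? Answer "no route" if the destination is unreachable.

Routes whose prefix contains 58.97.208.241:
  58.96.0.0/11 (58.96.0.0 - 58.127.255.255) -> 80.78.238.128
  58.97.192.0/18 (58.97.192.0 - 58.97.255.255) -> 80.78.238.248
  58.97.208.0/22 (58.97.208.0 - 58.97.211.255) -> 80.78.238.108
More-specific entries that do NOT match:
  58.97.208.244/30 (58.97.208.244 - 58.97.208.247) does not contain 58.97.208.241
  58.97.208.208/29 (58.97.208.208 - 58.97.208.215) does not contain 58.97.208.241
  58.97.208.248/29 (58.97.208.248 - 58.97.208.255) does not contain 58.97.208.241
  58.97.208.176/28 (58.97.208.176 - 58.97.208.191) does not contain 58.97.208.241
  59.97.208.224/27 (59.97.208.224 - 59.97.208.255) does not contain 58.97.208.241
Longest matching prefix is /22 -> next hop 80.78.238.108.

80.78.238.108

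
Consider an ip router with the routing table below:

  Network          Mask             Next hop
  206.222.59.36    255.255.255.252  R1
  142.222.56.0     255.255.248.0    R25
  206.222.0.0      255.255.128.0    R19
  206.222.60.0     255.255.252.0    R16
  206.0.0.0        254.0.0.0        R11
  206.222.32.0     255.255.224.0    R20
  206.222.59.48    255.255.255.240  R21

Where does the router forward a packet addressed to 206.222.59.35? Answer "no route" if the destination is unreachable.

Routes whose prefix contains 206.222.59.35:
  206.0.0.0/7 (206.0.0.0 - 207.255.255.255) -> R11
  206.222.0.0/17 (206.222.0.0 - 206.222.127.255) -> R19
  206.222.32.0/19 (206.222.32.0 - 206.222.63.255) -> R20
More-specific entries that do NOT match:
  206.222.59.36/30 (206.222.59.36 - 206.222.59.39) does not contain 206.222.59.35
  206.222.59.48/28 (206.222.59.48 - 206.222.59.63) does not contain 206.222.59.35
  206.222.60.0/22 (206.222.60.0 - 206.222.63.255) does not contain 206.222.59.35
  142.222.56.0/21 (142.222.56.0 - 142.222.63.255) does not contain 206.222.59.35
Longest matching prefix is /19 -> next hop R20.

R20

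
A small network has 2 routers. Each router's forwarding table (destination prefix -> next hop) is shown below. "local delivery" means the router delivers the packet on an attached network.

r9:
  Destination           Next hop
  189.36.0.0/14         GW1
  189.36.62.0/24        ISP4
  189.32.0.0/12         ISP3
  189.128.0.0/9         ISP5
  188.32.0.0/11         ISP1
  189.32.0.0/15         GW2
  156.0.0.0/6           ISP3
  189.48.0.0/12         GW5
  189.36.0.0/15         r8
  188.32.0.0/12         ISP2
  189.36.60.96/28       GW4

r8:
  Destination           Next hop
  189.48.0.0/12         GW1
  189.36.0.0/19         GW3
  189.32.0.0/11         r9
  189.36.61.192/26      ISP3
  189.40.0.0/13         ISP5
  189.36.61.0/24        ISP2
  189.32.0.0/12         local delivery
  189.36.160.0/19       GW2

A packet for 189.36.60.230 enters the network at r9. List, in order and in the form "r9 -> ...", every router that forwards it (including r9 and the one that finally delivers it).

r9 -> r8

At r9: longest match for 189.36.60.230 is 189.36.0.0/15 -> r8
At r8: longest match for 189.36.60.230 is 189.32.0.0/12 -> local delivery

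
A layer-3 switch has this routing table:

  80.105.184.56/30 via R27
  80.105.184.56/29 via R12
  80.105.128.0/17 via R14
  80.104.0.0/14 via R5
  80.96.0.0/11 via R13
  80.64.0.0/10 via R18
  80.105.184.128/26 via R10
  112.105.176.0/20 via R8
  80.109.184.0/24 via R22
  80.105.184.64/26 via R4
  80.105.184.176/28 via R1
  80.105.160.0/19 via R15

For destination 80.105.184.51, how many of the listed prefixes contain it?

Prefixes containing 80.105.184.51:
  80.64.0.0/10 (80.64.0.0 - 80.127.255.255)
  80.96.0.0/11 (80.96.0.0 - 80.127.255.255)
  80.104.0.0/14 (80.104.0.0 - 80.107.255.255)
  80.105.128.0/17 (80.105.128.0 - 80.105.255.255)
  80.105.160.0/19 (80.105.160.0 - 80.105.191.255)
Total matching entries: 5.

5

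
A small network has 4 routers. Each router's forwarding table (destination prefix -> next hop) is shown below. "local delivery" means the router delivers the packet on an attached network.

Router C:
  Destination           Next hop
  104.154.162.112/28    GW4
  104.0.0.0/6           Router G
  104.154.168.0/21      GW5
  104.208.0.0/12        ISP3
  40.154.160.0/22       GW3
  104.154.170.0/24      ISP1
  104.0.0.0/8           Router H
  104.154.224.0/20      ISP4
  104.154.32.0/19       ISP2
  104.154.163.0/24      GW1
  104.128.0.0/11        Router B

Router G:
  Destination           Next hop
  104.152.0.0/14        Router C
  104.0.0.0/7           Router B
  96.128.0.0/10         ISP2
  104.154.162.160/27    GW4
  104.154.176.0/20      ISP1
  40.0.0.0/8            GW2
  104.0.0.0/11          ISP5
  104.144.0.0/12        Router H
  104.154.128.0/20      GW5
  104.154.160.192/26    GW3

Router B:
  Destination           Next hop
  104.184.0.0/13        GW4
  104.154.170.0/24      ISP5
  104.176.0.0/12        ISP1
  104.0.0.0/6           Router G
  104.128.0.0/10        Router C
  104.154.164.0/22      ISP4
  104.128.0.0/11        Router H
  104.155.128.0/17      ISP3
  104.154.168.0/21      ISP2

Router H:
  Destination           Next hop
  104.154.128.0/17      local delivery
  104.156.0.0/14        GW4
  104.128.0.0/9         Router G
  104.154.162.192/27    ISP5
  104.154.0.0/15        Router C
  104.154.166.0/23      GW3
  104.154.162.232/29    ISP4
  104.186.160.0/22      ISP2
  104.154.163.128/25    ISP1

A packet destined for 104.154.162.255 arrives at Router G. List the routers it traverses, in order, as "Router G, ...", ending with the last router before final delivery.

At Router G: longest match for 104.154.162.255 is 104.152.0.0/14 -> Router C
At Router C: longest match for 104.154.162.255 is 104.128.0.0/11 -> Router B
At Router B: longest match for 104.154.162.255 is 104.128.0.0/11 -> Router H
At Router H: longest match for 104.154.162.255 is 104.154.128.0/17 -> local delivery

Router G, Router C, Router B, Router H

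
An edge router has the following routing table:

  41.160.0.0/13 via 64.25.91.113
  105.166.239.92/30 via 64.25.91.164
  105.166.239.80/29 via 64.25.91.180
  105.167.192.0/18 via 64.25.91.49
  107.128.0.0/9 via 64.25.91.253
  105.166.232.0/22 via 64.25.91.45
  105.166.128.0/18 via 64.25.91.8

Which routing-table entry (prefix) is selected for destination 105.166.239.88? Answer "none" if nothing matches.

none

105.166.239.88 is outside every listed prefix and there is no default route.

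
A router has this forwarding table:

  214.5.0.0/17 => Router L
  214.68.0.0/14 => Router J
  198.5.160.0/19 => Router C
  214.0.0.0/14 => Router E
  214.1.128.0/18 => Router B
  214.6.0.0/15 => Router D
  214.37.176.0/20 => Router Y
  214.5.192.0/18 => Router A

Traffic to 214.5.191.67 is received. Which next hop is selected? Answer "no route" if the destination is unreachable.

no route

No entry's prefix contains 214.5.191.67; there is no default route.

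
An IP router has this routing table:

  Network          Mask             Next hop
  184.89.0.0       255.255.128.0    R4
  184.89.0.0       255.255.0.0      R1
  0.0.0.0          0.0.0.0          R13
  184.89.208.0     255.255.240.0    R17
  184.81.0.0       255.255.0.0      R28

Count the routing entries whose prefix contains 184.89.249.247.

2

Prefixes containing 184.89.249.247:
  0.0.0.0/0 (default, matches everything)
  184.89.0.0/16 (184.89.0.0 - 184.89.255.255)
Total matching entries: 2.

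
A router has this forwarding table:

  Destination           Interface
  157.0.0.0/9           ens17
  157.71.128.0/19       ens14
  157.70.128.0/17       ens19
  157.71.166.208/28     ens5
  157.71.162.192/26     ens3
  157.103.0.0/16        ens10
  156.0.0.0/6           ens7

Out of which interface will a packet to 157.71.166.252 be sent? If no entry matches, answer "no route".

ens17

Routes whose prefix contains 157.71.166.252:
  156.0.0.0/6 (156.0.0.0 - 159.255.255.255) -> ens7
  157.0.0.0/9 (157.0.0.0 - 157.127.255.255) -> ens17
More-specific entries that do NOT match:
  157.71.166.208/28 (157.71.166.208 - 157.71.166.223) does not contain 157.71.166.252
  157.71.162.192/26 (157.71.162.192 - 157.71.162.255) does not contain 157.71.166.252
  157.71.128.0/19 (157.71.128.0 - 157.71.159.255) does not contain 157.71.166.252
  157.70.128.0/17 (157.70.128.0 - 157.70.255.255) does not contain 157.71.166.252
  157.103.0.0/16 (157.103.0.0 - 157.103.255.255) does not contain 157.71.166.252
Longest matching prefix is /9 -> interface ens17.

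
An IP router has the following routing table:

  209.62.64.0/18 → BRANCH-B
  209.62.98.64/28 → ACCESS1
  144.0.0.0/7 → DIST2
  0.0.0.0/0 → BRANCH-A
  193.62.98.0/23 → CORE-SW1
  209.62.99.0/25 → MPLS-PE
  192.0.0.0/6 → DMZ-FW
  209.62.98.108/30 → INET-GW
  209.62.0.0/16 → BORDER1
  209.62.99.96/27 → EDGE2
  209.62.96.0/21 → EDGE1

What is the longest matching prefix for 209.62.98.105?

Entries matching 209.62.98.105:
  0.0.0.0/0 (default, matches everything)
  209.62.0.0/16 (209.62.0.0 - 209.62.255.255)
  209.62.64.0/18 (209.62.64.0 - 209.62.127.255)
  209.62.96.0/21 (209.62.96.0 - 209.62.103.255)
Most specific is 209.62.96.0/21.

209.62.96.0/21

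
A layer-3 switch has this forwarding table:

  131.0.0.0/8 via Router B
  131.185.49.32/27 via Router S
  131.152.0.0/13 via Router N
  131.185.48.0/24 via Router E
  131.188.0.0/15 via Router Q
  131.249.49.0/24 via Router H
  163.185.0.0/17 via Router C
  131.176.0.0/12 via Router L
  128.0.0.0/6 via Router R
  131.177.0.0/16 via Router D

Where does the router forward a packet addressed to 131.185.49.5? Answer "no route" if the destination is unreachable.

Routes whose prefix contains 131.185.49.5:
  128.0.0.0/6 (128.0.0.0 - 131.255.255.255) -> Router R
  131.0.0.0/8 (131.0.0.0 - 131.255.255.255) -> Router B
  131.176.0.0/12 (131.176.0.0 - 131.191.255.255) -> Router L
More-specific entries that do NOT match:
  131.185.49.32/27 (131.185.49.32 - 131.185.49.63) does not contain 131.185.49.5
  131.185.48.0/24 (131.185.48.0 - 131.185.48.255) does not contain 131.185.49.5
  131.249.49.0/24 (131.249.49.0 - 131.249.49.255) does not contain 131.185.49.5
  163.185.0.0/17 (163.185.0.0 - 163.185.127.255) does not contain 131.185.49.5
  131.177.0.0/16 (131.177.0.0 - 131.177.255.255) does not contain 131.185.49.5
  131.188.0.0/15 (131.188.0.0 - 131.189.255.255) does not contain 131.185.49.5
  131.152.0.0/13 (131.152.0.0 - 131.159.255.255) does not contain 131.185.49.5
Longest matching prefix is /12 -> next hop Router L.

Router L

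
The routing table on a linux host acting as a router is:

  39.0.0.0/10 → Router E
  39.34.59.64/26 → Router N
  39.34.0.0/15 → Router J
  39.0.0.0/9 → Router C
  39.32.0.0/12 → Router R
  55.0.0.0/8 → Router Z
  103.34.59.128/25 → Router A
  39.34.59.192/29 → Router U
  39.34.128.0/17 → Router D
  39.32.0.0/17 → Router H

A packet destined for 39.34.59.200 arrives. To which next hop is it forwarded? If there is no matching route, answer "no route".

Routes whose prefix contains 39.34.59.200:
  39.0.0.0/9 (39.0.0.0 - 39.127.255.255) -> Router C
  39.0.0.0/10 (39.0.0.0 - 39.63.255.255) -> Router E
  39.32.0.0/12 (39.32.0.0 - 39.47.255.255) -> Router R
  39.34.0.0/15 (39.34.0.0 - 39.35.255.255) -> Router J
More-specific entries that do NOT match:
  39.34.59.192/29 (39.34.59.192 - 39.34.59.199) does not contain 39.34.59.200
  39.34.59.64/26 (39.34.59.64 - 39.34.59.127) does not contain 39.34.59.200
  103.34.59.128/25 (103.34.59.128 - 103.34.59.255) does not contain 39.34.59.200
  39.34.128.0/17 (39.34.128.0 - 39.34.255.255) does not contain 39.34.59.200
  39.32.0.0/17 (39.32.0.0 - 39.32.127.255) does not contain 39.34.59.200
Longest matching prefix is /15 -> next hop Router J.

Router J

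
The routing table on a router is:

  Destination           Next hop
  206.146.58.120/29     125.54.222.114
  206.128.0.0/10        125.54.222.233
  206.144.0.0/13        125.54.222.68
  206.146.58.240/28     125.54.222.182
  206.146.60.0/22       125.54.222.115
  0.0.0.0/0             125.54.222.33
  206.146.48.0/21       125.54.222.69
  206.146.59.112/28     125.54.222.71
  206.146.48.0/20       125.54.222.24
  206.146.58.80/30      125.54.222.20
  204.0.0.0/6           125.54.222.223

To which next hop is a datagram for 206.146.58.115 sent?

Routes whose prefix contains 206.146.58.115:
  0.0.0.0/0 (default, matches everything) -> 125.54.222.33
  204.0.0.0/6 (204.0.0.0 - 207.255.255.255) -> 125.54.222.223
  206.128.0.0/10 (206.128.0.0 - 206.191.255.255) -> 125.54.222.233
  206.144.0.0/13 (206.144.0.0 - 206.151.255.255) -> 125.54.222.68
  206.146.48.0/20 (206.146.48.0 - 206.146.63.255) -> 125.54.222.24
More-specific entries that do NOT match:
  206.146.58.80/30 (206.146.58.80 - 206.146.58.83) does not contain 206.146.58.115
  206.146.58.120/29 (206.146.58.120 - 206.146.58.127) does not contain 206.146.58.115
  206.146.58.240/28 (206.146.58.240 - 206.146.58.255) does not contain 206.146.58.115
  206.146.59.112/28 (206.146.59.112 - 206.146.59.127) does not contain 206.146.58.115
  206.146.60.0/22 (206.146.60.0 - 206.146.63.255) does not contain 206.146.58.115
  206.146.48.0/21 (206.146.48.0 - 206.146.55.255) does not contain 206.146.58.115
Longest matching prefix is /20 -> next hop 125.54.222.24.

125.54.222.24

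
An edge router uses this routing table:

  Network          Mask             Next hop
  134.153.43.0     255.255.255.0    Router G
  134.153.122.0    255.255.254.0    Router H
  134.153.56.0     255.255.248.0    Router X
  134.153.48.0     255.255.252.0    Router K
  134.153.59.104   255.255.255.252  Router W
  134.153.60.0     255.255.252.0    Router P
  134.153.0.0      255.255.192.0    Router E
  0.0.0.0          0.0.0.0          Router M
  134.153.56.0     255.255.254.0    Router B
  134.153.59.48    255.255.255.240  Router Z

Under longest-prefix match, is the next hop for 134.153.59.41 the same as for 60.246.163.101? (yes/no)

no

134.153.59.41: longest match 134.153.56.0/21 -> Router X
60.246.163.101: longest match 0.0.0.0/0 -> Router M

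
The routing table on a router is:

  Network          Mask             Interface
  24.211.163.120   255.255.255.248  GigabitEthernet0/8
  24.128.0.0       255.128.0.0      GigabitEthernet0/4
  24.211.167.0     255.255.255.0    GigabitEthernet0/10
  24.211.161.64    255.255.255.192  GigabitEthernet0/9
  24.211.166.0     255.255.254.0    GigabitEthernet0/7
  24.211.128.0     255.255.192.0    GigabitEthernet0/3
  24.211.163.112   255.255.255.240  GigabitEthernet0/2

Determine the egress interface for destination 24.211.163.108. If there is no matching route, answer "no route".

Routes whose prefix contains 24.211.163.108:
  24.128.0.0/9 (24.128.0.0 - 24.255.255.255) -> GigabitEthernet0/4
  24.211.128.0/18 (24.211.128.0 - 24.211.191.255) -> GigabitEthernet0/3
More-specific entries that do NOT match:
  24.211.163.120/29 (24.211.163.120 - 24.211.163.127) does not contain 24.211.163.108
  24.211.163.112/28 (24.211.163.112 - 24.211.163.127) does not contain 24.211.163.108
  24.211.161.64/26 (24.211.161.64 - 24.211.161.127) does not contain 24.211.163.108
  24.211.167.0/24 (24.211.167.0 - 24.211.167.255) does not contain 24.211.163.108
  24.211.166.0/23 (24.211.166.0 - 24.211.167.255) does not contain 24.211.163.108
Longest matching prefix is /18 -> interface GigabitEthernet0/3.

GigabitEthernet0/3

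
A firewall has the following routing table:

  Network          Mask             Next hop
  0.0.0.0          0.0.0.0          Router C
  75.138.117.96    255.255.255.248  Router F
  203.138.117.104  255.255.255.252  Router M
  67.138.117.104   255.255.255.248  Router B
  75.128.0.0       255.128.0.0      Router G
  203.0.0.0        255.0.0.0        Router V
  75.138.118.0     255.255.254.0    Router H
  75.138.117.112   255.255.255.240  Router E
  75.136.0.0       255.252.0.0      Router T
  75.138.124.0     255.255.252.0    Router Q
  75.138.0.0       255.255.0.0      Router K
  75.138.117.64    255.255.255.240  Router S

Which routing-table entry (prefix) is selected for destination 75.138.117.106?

Entries matching 75.138.117.106:
  0.0.0.0/0 (default, matches everything)
  75.128.0.0/9 (75.128.0.0 - 75.255.255.255)
  75.136.0.0/14 (75.136.0.0 - 75.139.255.255)
  75.138.0.0/16 (75.138.0.0 - 75.138.255.255)
Most specific is 75.138.0.0/16.

75.138.0.0/16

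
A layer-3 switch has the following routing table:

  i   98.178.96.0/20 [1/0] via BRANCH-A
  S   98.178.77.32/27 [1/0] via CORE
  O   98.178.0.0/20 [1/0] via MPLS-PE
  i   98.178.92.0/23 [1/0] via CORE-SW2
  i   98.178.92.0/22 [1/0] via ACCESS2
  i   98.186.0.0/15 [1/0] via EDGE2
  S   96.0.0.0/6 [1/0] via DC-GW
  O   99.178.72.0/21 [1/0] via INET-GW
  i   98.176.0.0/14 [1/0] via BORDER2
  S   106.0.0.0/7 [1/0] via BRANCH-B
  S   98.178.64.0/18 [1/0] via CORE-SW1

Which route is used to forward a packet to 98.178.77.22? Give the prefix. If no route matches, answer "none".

Entries matching 98.178.77.22:
  96.0.0.0/6 (96.0.0.0 - 99.255.255.255)
  98.176.0.0/14 (98.176.0.0 - 98.179.255.255)
  98.178.64.0/18 (98.178.64.0 - 98.178.127.255)
Most specific is 98.178.64.0/18.

98.178.64.0/18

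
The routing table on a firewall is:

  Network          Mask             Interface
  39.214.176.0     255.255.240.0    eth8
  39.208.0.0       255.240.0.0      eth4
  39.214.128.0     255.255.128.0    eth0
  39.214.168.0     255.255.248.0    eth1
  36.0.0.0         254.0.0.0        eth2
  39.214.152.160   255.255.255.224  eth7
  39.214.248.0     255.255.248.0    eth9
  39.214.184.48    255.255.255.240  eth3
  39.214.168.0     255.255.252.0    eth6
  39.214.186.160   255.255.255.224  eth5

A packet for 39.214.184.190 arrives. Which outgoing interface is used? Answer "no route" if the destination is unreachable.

Routes whose prefix contains 39.214.184.190:
  39.208.0.0/12 (39.208.0.0 - 39.223.255.255) -> eth4
  39.214.128.0/17 (39.214.128.0 - 39.214.255.255) -> eth0
  39.214.176.0/20 (39.214.176.0 - 39.214.191.255) -> eth8
More-specific entries that do NOT match:
  39.214.184.48/28 (39.214.184.48 - 39.214.184.63) does not contain 39.214.184.190
  39.214.152.160/27 (39.214.152.160 - 39.214.152.191) does not contain 39.214.184.190
  39.214.186.160/27 (39.214.186.160 - 39.214.186.191) does not contain 39.214.184.190
  39.214.168.0/22 (39.214.168.0 - 39.214.171.255) does not contain 39.214.184.190
  39.214.168.0/21 (39.214.168.0 - 39.214.175.255) does not contain 39.214.184.190
  39.214.248.0/21 (39.214.248.0 - 39.214.255.255) does not contain 39.214.184.190
Longest matching prefix is /20 -> interface eth8.

eth8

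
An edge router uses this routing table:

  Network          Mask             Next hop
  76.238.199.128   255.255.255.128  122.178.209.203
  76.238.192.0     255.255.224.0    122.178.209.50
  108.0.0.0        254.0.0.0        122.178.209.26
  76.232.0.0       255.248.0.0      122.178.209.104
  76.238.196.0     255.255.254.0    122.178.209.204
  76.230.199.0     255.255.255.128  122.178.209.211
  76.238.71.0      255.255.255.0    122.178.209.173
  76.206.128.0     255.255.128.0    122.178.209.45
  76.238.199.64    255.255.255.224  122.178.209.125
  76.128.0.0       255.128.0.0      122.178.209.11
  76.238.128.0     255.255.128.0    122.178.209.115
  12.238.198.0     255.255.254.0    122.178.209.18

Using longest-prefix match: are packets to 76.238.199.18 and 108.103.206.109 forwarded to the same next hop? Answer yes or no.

no

76.238.199.18: longest match 76.238.192.0/19 -> 122.178.209.50
108.103.206.109: longest match 108.0.0.0/7 -> 122.178.209.26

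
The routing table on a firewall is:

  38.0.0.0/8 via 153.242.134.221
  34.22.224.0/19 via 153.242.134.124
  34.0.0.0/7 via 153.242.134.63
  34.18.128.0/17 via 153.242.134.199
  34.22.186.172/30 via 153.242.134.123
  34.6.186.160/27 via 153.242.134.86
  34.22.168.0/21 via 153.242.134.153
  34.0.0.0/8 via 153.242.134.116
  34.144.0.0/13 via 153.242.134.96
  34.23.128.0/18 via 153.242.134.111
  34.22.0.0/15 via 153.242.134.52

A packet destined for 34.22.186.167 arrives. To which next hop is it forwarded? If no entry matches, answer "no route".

Routes whose prefix contains 34.22.186.167:
  34.0.0.0/7 (34.0.0.0 - 35.255.255.255) -> 153.242.134.63
  34.0.0.0/8 (34.0.0.0 - 34.255.255.255) -> 153.242.134.116
  34.22.0.0/15 (34.22.0.0 - 34.23.255.255) -> 153.242.134.52
More-specific entries that do NOT match:
  34.22.186.172/30 (34.22.186.172 - 34.22.186.175) does not contain 34.22.186.167
  34.6.186.160/27 (34.6.186.160 - 34.6.186.191) does not contain 34.22.186.167
  34.22.168.0/21 (34.22.168.0 - 34.22.175.255) does not contain 34.22.186.167
  34.22.224.0/19 (34.22.224.0 - 34.22.255.255) does not contain 34.22.186.167
  34.23.128.0/18 (34.23.128.0 - 34.23.191.255) does not contain 34.22.186.167
  34.18.128.0/17 (34.18.128.0 - 34.18.255.255) does not contain 34.22.186.167
Longest matching prefix is /15 -> next hop 153.242.134.52.

153.242.134.52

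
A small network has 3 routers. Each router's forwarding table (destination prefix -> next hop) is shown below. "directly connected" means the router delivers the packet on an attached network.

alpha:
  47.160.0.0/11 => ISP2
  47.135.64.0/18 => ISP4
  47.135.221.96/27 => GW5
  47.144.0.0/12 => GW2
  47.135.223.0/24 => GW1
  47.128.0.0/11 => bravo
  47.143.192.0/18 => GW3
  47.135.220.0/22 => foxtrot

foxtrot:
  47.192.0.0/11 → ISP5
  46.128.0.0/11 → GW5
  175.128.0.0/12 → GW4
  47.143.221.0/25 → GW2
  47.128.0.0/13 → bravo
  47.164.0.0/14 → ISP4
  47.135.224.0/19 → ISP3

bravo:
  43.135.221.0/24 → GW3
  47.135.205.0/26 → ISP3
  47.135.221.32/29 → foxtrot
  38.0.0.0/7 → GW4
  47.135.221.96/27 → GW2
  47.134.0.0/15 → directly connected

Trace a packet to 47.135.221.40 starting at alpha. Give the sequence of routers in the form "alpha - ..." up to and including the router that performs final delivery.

At alpha: longest match for 47.135.221.40 is 47.135.220.0/22 -> foxtrot
At foxtrot: longest match for 47.135.221.40 is 47.128.0.0/13 -> bravo
At bravo: longest match for 47.135.221.40 is 47.134.0.0/15 -> directly connected

alpha - foxtrot - bravo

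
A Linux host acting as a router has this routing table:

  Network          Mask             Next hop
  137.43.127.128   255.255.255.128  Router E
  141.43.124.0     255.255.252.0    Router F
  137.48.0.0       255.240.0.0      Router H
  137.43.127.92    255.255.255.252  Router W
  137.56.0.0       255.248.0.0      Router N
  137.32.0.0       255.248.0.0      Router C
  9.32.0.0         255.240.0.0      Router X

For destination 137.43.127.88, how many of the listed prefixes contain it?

No listed prefix contains 137.43.127.88.
Total matching entries: 0.

0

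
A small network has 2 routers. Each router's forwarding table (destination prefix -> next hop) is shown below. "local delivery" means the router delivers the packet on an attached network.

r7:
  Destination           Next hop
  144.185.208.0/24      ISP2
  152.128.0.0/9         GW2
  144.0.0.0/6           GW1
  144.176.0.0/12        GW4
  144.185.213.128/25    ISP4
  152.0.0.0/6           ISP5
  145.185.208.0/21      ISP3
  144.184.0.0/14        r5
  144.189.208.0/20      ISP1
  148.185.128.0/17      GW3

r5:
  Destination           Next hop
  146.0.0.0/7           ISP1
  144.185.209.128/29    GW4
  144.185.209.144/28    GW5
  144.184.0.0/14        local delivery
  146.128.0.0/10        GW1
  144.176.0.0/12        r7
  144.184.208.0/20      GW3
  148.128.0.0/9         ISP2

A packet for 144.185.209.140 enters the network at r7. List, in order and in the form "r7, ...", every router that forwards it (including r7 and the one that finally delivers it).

At r7: longest match for 144.185.209.140 is 144.184.0.0/14 -> r5
At r5: longest match for 144.185.209.140 is 144.184.0.0/14 -> local delivery

r7, r5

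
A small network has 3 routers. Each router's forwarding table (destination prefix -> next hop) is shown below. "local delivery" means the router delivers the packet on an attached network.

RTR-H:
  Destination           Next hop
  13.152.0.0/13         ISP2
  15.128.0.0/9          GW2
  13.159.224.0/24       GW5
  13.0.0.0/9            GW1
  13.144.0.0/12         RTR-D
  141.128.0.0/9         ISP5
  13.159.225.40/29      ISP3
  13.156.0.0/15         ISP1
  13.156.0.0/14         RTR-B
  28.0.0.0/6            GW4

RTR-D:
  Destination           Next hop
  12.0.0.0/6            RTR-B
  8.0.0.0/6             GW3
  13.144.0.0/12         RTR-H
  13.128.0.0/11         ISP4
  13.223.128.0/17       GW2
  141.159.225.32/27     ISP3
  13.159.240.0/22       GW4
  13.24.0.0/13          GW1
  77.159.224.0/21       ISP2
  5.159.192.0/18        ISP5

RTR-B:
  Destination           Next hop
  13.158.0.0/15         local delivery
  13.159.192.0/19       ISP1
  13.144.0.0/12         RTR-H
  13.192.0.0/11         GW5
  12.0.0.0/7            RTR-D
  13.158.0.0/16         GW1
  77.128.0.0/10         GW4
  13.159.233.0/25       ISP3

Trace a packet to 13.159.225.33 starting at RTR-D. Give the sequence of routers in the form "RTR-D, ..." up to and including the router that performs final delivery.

At RTR-D: longest match for 13.159.225.33 is 13.144.0.0/12 -> RTR-H
At RTR-H: longest match for 13.159.225.33 is 13.156.0.0/14 -> RTR-B
At RTR-B: longest match for 13.159.225.33 is 13.158.0.0/15 -> local delivery

RTR-D, RTR-H, RTR-B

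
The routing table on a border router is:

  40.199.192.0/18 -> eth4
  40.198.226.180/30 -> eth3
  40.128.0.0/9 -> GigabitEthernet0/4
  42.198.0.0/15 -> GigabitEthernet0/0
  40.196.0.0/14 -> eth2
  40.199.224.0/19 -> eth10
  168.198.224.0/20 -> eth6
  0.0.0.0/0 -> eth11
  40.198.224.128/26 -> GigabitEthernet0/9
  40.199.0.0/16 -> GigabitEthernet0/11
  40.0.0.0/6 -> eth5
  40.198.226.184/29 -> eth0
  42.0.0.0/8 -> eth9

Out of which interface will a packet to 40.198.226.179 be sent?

eth2

Routes whose prefix contains 40.198.226.179:
  0.0.0.0/0 (default, matches everything) -> eth11
  40.0.0.0/6 (40.0.0.0 - 43.255.255.255) -> eth5
  40.128.0.0/9 (40.128.0.0 - 40.255.255.255) -> GigabitEthernet0/4
  40.196.0.0/14 (40.196.0.0 - 40.199.255.255) -> eth2
More-specific entries that do NOT match:
  40.198.226.180/30 (40.198.226.180 - 40.198.226.183) does not contain 40.198.226.179
  40.198.226.184/29 (40.198.226.184 - 40.198.226.191) does not contain 40.198.226.179
  40.198.224.128/26 (40.198.224.128 - 40.198.224.191) does not contain 40.198.226.179
  168.198.224.0/20 (168.198.224.0 - 168.198.239.255) does not contain 40.198.226.179
  40.199.224.0/19 (40.199.224.0 - 40.199.255.255) does not contain 40.198.226.179
  40.199.192.0/18 (40.199.192.0 - 40.199.255.255) does not contain 40.198.226.179
  40.199.0.0/16 (40.199.0.0 - 40.199.255.255) does not contain 40.198.226.179
  42.198.0.0/15 (42.198.0.0 - 42.199.255.255) does not contain 40.198.226.179
Longest matching prefix is /14 -> interface eth2.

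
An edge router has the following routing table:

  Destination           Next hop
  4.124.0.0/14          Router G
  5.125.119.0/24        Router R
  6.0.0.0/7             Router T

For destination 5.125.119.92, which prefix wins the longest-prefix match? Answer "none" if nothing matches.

5.125.119.0/24

Entries matching 5.125.119.92:
  5.125.119.0/24 (5.125.119.0 - 5.125.119.255)
Most specific is 5.125.119.0/24.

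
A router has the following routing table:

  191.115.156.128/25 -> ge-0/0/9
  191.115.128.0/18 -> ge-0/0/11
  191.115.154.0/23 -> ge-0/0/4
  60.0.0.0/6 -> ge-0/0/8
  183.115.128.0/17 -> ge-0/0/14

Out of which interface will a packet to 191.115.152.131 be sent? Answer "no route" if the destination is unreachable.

ge-0/0/11

Routes whose prefix contains 191.115.152.131:
  191.115.128.0/18 (191.115.128.0 - 191.115.191.255) -> ge-0/0/11
More-specific entries that do NOT match:
  191.115.156.128/25 (191.115.156.128 - 191.115.156.255) does not contain 191.115.152.131
  191.115.154.0/23 (191.115.154.0 - 191.115.155.255) does not contain 191.115.152.131
Longest matching prefix is /18 -> interface ge-0/0/11.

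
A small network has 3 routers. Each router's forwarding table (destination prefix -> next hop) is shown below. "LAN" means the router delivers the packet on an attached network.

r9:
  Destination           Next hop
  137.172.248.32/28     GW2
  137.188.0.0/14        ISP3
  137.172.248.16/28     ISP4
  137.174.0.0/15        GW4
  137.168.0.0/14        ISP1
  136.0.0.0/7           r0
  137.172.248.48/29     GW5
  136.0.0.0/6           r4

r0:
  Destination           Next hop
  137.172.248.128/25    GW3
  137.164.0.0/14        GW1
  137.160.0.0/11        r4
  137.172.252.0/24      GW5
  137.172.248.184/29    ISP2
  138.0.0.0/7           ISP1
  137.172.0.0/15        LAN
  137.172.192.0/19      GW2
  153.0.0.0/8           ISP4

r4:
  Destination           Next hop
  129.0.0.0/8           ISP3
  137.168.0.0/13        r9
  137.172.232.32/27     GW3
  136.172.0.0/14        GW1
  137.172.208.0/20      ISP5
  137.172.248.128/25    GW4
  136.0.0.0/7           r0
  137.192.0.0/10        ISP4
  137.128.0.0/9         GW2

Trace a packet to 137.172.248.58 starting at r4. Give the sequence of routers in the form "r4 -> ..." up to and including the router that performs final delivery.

At r4: longest match for 137.172.248.58 is 137.168.0.0/13 -> r9
At r9: longest match for 137.172.248.58 is 136.0.0.0/7 -> r0
At r0: longest match for 137.172.248.58 is 137.172.0.0/15 -> LAN

r4 -> r9 -> r0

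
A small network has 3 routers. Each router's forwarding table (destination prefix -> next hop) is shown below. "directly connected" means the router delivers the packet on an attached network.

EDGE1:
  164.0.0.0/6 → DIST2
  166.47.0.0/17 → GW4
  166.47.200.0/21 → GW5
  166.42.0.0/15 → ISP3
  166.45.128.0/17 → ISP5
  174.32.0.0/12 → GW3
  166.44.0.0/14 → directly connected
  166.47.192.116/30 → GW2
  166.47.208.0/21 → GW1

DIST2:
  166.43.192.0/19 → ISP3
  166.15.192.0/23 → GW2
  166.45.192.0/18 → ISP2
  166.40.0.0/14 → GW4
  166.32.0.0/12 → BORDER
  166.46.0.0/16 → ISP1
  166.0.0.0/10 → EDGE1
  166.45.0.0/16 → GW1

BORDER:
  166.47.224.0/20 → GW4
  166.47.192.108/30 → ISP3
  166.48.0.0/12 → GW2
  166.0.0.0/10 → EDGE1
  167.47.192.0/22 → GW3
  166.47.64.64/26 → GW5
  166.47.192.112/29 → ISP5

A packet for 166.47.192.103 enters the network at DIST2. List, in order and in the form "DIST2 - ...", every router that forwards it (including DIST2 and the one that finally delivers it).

At DIST2: longest match for 166.47.192.103 is 166.32.0.0/12 -> BORDER
At BORDER: longest match for 166.47.192.103 is 166.0.0.0/10 -> EDGE1
At EDGE1: longest match for 166.47.192.103 is 166.44.0.0/14 -> directly connected

DIST2 - BORDER - EDGE1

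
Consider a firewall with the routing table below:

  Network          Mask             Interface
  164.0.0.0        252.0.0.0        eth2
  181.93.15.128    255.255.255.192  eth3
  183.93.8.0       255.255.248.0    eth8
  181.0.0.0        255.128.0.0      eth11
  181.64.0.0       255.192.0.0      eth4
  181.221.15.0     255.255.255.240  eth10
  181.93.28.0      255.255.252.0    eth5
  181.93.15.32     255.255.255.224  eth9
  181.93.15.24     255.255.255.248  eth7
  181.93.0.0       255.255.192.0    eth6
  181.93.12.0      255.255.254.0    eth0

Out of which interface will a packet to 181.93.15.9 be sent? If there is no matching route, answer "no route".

Routes whose prefix contains 181.93.15.9:
  181.0.0.0/9 (181.0.0.0 - 181.127.255.255) -> eth11
  181.64.0.0/10 (181.64.0.0 - 181.127.255.255) -> eth4
  181.93.0.0/18 (181.93.0.0 - 181.93.63.255) -> eth6
More-specific entries that do NOT match:
  181.93.15.24/29 (181.93.15.24 - 181.93.15.31) does not contain 181.93.15.9
  181.221.15.0/28 (181.221.15.0 - 181.221.15.15) does not contain 181.93.15.9
  181.93.15.32/27 (181.93.15.32 - 181.93.15.63) does not contain 181.93.15.9
  181.93.15.128/26 (181.93.15.128 - 181.93.15.191) does not contain 181.93.15.9
  181.93.12.0/23 (181.93.12.0 - 181.93.13.255) does not contain 181.93.15.9
  181.93.28.0/22 (181.93.28.0 - 181.93.31.255) does not contain 181.93.15.9
  183.93.8.0/21 (183.93.8.0 - 183.93.15.255) does not contain 181.93.15.9
Longest matching prefix is /18 -> interface eth6.

eth6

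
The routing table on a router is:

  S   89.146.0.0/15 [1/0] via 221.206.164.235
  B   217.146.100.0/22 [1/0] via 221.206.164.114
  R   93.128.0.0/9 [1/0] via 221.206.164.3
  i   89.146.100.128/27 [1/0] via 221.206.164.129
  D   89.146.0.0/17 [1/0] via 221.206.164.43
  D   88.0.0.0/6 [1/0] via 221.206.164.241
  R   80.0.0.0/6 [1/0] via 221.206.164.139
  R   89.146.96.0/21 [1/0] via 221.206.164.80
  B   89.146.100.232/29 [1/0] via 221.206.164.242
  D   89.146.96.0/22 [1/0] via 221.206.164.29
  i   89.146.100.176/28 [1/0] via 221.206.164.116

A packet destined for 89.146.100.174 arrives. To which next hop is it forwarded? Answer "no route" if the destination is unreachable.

221.206.164.80

Routes whose prefix contains 89.146.100.174:
  88.0.0.0/6 (88.0.0.0 - 91.255.255.255) -> 221.206.164.241
  89.146.0.0/15 (89.146.0.0 - 89.147.255.255) -> 221.206.164.235
  89.146.0.0/17 (89.146.0.0 - 89.146.127.255) -> 221.206.164.43
  89.146.96.0/21 (89.146.96.0 - 89.146.103.255) -> 221.206.164.80
More-specific entries that do NOT match:
  89.146.100.232/29 (89.146.100.232 - 89.146.100.239) does not contain 89.146.100.174
  89.146.100.176/28 (89.146.100.176 - 89.146.100.191) does not contain 89.146.100.174
  89.146.100.128/27 (89.146.100.128 - 89.146.100.159) does not contain 89.146.100.174
  217.146.100.0/22 (217.146.100.0 - 217.146.103.255) does not contain 89.146.100.174
  89.146.96.0/22 (89.146.96.0 - 89.146.99.255) does not contain 89.146.100.174
Longest matching prefix is /21 -> next hop 221.206.164.80.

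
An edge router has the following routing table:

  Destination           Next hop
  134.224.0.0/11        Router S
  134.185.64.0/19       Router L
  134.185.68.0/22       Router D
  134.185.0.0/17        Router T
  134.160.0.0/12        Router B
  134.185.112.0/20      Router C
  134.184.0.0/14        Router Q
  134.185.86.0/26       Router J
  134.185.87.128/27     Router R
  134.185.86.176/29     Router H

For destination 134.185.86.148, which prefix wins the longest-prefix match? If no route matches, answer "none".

Entries matching 134.185.86.148:
  134.184.0.0/14 (134.184.0.0 - 134.187.255.255)
  134.185.0.0/17 (134.185.0.0 - 134.185.127.255)
  134.185.64.0/19 (134.185.64.0 - 134.185.95.255)
Most specific is 134.185.64.0/19.

134.185.64.0/19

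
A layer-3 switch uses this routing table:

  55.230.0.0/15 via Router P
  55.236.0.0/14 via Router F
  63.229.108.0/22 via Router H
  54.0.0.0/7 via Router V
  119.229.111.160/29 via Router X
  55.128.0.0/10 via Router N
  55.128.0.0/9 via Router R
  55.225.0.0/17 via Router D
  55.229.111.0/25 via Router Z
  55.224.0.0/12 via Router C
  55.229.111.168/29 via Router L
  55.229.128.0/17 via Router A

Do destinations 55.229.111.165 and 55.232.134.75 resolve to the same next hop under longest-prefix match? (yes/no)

yes

55.229.111.165: longest match 55.224.0.0/12 -> Router C
55.232.134.75: longest match 55.224.0.0/12 -> Router C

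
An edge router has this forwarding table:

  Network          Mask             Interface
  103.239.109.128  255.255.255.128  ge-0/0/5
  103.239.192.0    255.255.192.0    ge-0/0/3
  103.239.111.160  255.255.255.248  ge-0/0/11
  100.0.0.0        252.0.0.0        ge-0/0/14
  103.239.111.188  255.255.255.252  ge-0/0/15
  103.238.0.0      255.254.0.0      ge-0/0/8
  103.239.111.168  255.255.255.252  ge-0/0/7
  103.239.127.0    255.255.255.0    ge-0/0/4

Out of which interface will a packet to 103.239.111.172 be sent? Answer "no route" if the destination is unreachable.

Routes whose prefix contains 103.239.111.172:
  100.0.0.0/6 (100.0.0.0 - 103.255.255.255) -> ge-0/0/14
  103.238.0.0/15 (103.238.0.0 - 103.239.255.255) -> ge-0/0/8
More-specific entries that do NOT match:
  103.239.111.188/30 (103.239.111.188 - 103.239.111.191) does not contain 103.239.111.172
  103.239.111.168/30 (103.239.111.168 - 103.239.111.171) does not contain 103.239.111.172
  103.239.111.160/29 (103.239.111.160 - 103.239.111.167) does not contain 103.239.111.172
  103.239.109.128/25 (103.239.109.128 - 103.239.109.255) does not contain 103.239.111.172
  103.239.127.0/24 (103.239.127.0 - 103.239.127.255) does not contain 103.239.111.172
  103.239.192.0/18 (103.239.192.0 - 103.239.255.255) does not contain 103.239.111.172
Longest matching prefix is /15 -> interface ge-0/0/8.

ge-0/0/8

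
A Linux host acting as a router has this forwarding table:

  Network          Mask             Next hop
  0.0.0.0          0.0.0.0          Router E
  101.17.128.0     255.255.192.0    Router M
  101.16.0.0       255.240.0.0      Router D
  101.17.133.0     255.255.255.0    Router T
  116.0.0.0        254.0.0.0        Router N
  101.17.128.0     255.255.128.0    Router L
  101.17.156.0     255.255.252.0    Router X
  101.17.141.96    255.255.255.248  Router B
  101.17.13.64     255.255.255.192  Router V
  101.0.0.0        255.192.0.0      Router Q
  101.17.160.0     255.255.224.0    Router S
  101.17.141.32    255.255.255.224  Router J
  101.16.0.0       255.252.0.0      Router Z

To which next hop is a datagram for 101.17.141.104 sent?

Routes whose prefix contains 101.17.141.104:
  0.0.0.0/0 (default, matches everything) -> Router E
  101.0.0.0/10 (101.0.0.0 - 101.63.255.255) -> Router Q
  101.16.0.0/12 (101.16.0.0 - 101.31.255.255) -> Router D
  101.16.0.0/14 (101.16.0.0 - 101.19.255.255) -> Router Z
  101.17.128.0/17 (101.17.128.0 - 101.17.255.255) -> Router L
  101.17.128.0/18 (101.17.128.0 - 101.17.191.255) -> Router M
More-specific entries that do NOT match:
  101.17.141.96/29 (101.17.141.96 - 101.17.141.103) does not contain 101.17.141.104
  101.17.141.32/27 (101.17.141.32 - 101.17.141.63) does not contain 101.17.141.104
  101.17.13.64/26 (101.17.13.64 - 101.17.13.127) does not contain 101.17.141.104
  101.17.133.0/24 (101.17.133.0 - 101.17.133.255) does not contain 101.17.141.104
  101.17.156.0/22 (101.17.156.0 - 101.17.159.255) does not contain 101.17.141.104
  101.17.160.0/19 (101.17.160.0 - 101.17.191.255) does not contain 101.17.141.104
Longest matching prefix is /18 -> next hop Router M.

Router M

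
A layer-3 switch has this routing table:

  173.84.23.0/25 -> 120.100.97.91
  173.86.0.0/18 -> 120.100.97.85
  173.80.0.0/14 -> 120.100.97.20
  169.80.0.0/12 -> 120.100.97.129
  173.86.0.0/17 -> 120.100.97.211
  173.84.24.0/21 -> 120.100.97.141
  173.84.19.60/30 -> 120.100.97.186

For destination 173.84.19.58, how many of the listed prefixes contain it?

0

No listed prefix contains 173.84.19.58.
Total matching entries: 0.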